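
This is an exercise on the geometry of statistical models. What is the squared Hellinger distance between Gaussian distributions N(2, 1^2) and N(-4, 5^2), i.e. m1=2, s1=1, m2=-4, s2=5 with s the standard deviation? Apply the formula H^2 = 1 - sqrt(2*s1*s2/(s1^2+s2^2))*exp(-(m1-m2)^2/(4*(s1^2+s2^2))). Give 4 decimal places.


Squared Hellinger distance for Gaussians:
H^2 = 1 - sqrt(2*s1*s2/(s1^2+s2^2)) * exp(-(m1-m2)^2/(4*(s1^2+s2^2))).
s1^2 = 1, s2^2 = 25, s1^2+s2^2 = 26.
sqrt(2*1*5/(26)) = 0.620174.
(m1-m2)^2 = (6)^2 = 36.
exp(-36/(4*26)) = exp(-0.346154) = 0.707404.
H^2 = 1 - 0.620174*0.707404 = 0.5613

0.5613


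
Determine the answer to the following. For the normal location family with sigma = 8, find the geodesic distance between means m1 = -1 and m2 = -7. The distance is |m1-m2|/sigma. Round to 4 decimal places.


On the fixed-variance normal subfamily, geodesic distance = |m1-m2|/sigma.
|-1 - -7| = 6.
sigma = 8.
d = 6/8 = 0.7500

0.7500


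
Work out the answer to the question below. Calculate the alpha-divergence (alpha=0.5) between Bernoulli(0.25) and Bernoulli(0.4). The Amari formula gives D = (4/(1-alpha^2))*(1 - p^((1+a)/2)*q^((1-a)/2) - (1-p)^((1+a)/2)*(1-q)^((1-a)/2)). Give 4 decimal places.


Amari alpha-divergence:
D = (4/(1-alpha^2))*(1 - p^((1+a)/2)*q^((1-a)/2) - (1-p)^((1+a)/2)*(1-q)^((1-a)/2)).
alpha = 0.5, p = 0.25, q = 0.4.
e1 = (1+alpha)/2 = 0.75, e2 = (1-alpha)/2 = 0.25.
t1 = p^e1 * q^e2 = 0.25^0.75 * 0.4^0.25 = 0.281171.
t2 = (1-p)^e1 * (1-q)^e2 = 0.75^0.75 * 0.6^0.25 = 0.709306.
4/(1-alpha^2) = 5.333333.
D = 5.333333*(1 - 0.281171 - 0.709306) = 0.0508

0.0508


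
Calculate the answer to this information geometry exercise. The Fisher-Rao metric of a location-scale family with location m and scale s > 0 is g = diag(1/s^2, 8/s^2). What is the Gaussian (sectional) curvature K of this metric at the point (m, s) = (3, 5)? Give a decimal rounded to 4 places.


The metric has the form g = (A dm^2 + B ds^2)/s^2 with A = 1, B = 8.
Substitute u = sqrt(A/B)*m: g = B*(du^2 + ds^2)/s^2, i.e. B times the
Poincare upper half-plane metric, which has constant Gaussian curvature -1.
Scaling a 2D metric by a constant c divides the Gaussian curvature by c,
so K = -1/B = -1/(8) = -0.1250 everywhere (the point (m, s) = (3, 5) is irrelevant:
the curvature is constant).
The requested Gaussian curvature is K = -0.1250.

-0.1250


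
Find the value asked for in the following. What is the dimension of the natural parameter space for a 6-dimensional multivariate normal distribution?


Exponential family dimension calculation:
For 6-dim MVN: mean has 6 params, covariance has 6*7/2 = 21 unique entries.
Total dim = 6 + 21 = 27.

27


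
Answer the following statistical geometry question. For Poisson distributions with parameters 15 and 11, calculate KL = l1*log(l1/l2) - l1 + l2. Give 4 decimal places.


KL divergence for Poisson:
KL = l1*log(l1/l2) - l1 + l2.
l1 = 15, l2 = 11.
log(15/11) = 0.310155.
l1*log(l1/l2) = 15 * 0.310155 = 4.652324.
KL = 4.652324 - 15 + 11 = 0.6523

0.6523


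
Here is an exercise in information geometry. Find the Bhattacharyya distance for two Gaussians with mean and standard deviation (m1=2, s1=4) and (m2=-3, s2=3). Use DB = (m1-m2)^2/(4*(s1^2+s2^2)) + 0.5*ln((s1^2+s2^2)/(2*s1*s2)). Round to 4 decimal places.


Bhattacharyya distance between two Gaussians:
DB = (m1-m2)^2/(4*(s1^2+s2^2)) + (1/2)*ln((s1^2+s2^2)/(2*s1*s2)).
(m1-m2)^2 = (5)^2 = 25.
s1^2+s2^2 = 16 + 9 = 25.
term1 = 25/100 = 0.25.
term2 = 0.5*ln(25/24.0) = 0.020411.
DB = 0.25 + 0.020411 = 0.2704

0.2704


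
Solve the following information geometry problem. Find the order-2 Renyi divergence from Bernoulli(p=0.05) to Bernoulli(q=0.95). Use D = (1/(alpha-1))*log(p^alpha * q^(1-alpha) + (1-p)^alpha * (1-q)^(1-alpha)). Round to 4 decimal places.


Renyi divergence of order alpha between Bernoulli distributions:
D = (1/(alpha-1))*log(p^alpha * q^(1-alpha) + (1-p)^alpha * (1-q)^(1-alpha)).
alpha = 2, p = 0.05, q = 0.95.
p^alpha * q^(1-alpha) = 0.05^2 * 0.95^-1 = 0.002632.
(1-p)^alpha * (1-q)^(1-alpha) = 0.95^2 * 0.05^-1 = 18.05.
sum = 0.002632 + 18.05 = 18.052632.
D = (1/1)*log(18.052632) = 2.8933

2.8933


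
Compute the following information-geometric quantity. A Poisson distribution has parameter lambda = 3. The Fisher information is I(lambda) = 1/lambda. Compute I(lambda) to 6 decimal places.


Fisher information for Poisson: I(lambda) = 1/lambda.
lambda = 3.
I(lambda) = 1/3 = 0.333333

0.333333


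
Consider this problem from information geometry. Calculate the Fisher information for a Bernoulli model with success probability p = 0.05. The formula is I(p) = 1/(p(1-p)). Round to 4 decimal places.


For Bernoulli(p), Fisher information is I(p) = 1/(p*(1-p)).
p = 0.05, 1-p = 0.95.
p*(1-p) = 0.0475.
I(p) = 1/0.0475 = 21.0526

21.0526


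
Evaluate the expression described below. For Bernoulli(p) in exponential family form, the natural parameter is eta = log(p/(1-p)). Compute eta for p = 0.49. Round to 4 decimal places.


Natural parameter for Bernoulli: eta = log(p/(1-p)).
p = 0.49, 1-p = 0.51.
p/(1-p) = 0.960784.
eta = log(0.960784) = -0.0400

-0.0400


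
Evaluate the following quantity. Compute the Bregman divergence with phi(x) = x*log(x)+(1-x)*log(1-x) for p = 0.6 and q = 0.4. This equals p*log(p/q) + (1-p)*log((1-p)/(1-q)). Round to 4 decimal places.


Bregman divergence with negative entropy generator:
D = p*log(p/q) + (1-p)*log((1-p)/(1-q)).
p = 0.6, q = 0.4.
p*log(p/q) = 0.6*log(0.6/0.4) = 0.243279.
(1-p)*log((1-p)/(1-q)) = 0.4*log(0.4/0.6) = -0.162186.
D = 0.243279 + -0.162186 = 0.0811

0.0811


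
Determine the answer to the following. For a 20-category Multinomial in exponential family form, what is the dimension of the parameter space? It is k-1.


Exponential family dimension calculation:
For Multinomial with k=20 categories, dim = k-1 = 19.

19


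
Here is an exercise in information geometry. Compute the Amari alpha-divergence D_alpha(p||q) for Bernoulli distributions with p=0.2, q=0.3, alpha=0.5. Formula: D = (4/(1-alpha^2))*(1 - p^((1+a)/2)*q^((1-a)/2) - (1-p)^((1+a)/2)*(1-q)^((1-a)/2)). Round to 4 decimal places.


Amari alpha-divergence:
D = (4/(1-alpha^2))*(1 - p^((1+a)/2)*q^((1-a)/2) - (1-p)^((1+a)/2)*(1-q)^((1-a)/2)).
alpha = 0.5, p = 0.2, q = 0.3.
e1 = (1+alpha)/2 = 0.75, e2 = (1-alpha)/2 = 0.25.
t1 = p^e1 * q^e2 = 0.2^0.75 * 0.3^0.25 = 0.221336.
t2 = (1-p)^e1 * (1-q)^e2 = 0.8^0.75 * 0.7^0.25 = 0.773735.
4/(1-alpha^2) = 5.333333.
D = 5.333333*(1 - 0.221336 - 0.773735) = 0.0263

0.0263


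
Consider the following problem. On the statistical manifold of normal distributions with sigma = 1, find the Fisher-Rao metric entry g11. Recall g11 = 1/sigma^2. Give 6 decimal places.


For the 2-parameter normal family, the Fisher metric has:
  g11 = 1/sigma^2, g22 = 2/sigma^2.
sigma = 1, sigma^2 = 1.
g11 = 1.000000

1.000000


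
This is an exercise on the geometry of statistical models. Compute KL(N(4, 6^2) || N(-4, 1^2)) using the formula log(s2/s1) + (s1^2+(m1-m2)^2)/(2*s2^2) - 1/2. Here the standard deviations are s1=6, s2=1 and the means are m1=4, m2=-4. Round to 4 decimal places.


KL divergence between normal distributions:
KL = log(s2/s1) + (s1^2 + (m1-m2)^2)/(2*s2^2) - 1/2.
log(1/6) = -1.791759.
(6^2 + (4--4)^2)/(2*1^2) = (36 + 64)/2 = 50.0.
KL = -1.791759 + 50.0 - 0.5 = 47.7082

47.7082


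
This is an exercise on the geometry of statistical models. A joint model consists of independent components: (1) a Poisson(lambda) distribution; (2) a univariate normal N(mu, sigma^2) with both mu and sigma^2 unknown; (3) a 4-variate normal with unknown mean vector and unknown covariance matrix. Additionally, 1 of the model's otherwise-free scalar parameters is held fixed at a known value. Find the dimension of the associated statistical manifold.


The dimension of a statistical manifold equals the number of free
(independent) real parameters of the model. For a product of independent
blocks the parameter counts add.
- Poisson (lambda): 1.
- normal (mu, sigma^2): 2.
- 4-variate normal: 4 (mean) + 4*5/2 = 10 (symmetric covariance) = 14.
Total = 1 + 2 + 14 = 17.
1 parameter(s) fixed at known values: 17 - 1 = 16.
Dimension = 16

16


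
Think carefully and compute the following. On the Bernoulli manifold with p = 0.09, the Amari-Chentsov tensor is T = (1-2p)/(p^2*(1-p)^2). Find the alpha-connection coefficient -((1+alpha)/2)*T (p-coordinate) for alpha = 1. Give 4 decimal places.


Skewness (Amari-Chentsov) tensor: T = (1-2p)/(p^2*(1-p)^2).
p = 0.09, 1-2p = 0.82, p^2 = 0.0081, (1-p)^2 = 0.8281.
T = 0.82/(0.0081 * 0.8281) = 122.249206.
In the p-coordinate, Gamma^(alpha) = Gamma^(0) - (alpha/2)*T with Gamma^(0) = (1/2)*g'(p) = -T/2,
so Gamma^(alpha) = -((1+alpha)/2)*T.
alpha = 1, -(1+alpha)/2 = -1.0.
Gamma = -1.0 * 122.249206 = -122.2492

-122.2492


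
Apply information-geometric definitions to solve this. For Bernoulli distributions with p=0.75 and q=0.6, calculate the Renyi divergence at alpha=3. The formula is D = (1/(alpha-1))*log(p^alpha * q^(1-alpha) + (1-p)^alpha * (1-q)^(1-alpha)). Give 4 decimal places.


Renyi divergence of order alpha between Bernoulli distributions:
D = (1/(alpha-1))*log(p^alpha * q^(1-alpha) + (1-p)^alpha * (1-q)^(1-alpha)).
alpha = 3, p = 0.75, q = 0.6.
p^alpha * q^(1-alpha) = 0.75^3 * 0.6^-2 = 1.171875.
(1-p)^alpha * (1-q)^(1-alpha) = 0.25^3 * 0.4^-2 = 0.097656.
sum = 1.171875 + 0.097656 = 1.269531.
D = (1/2)*log(1.269531) = 0.1193

0.1193


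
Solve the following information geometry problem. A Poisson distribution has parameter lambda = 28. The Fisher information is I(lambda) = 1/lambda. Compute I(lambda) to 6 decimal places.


Fisher information for Poisson: I(lambda) = 1/lambda.
lambda = 28.
I(lambda) = 1/28 = 0.035714

0.035714


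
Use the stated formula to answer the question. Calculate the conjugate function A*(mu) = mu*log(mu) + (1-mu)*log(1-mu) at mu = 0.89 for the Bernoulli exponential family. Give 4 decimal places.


Legendre transform for Bernoulli:
A*(mu) = mu*log(mu) + (1-mu)*log(1-mu).
mu = 0.89, 1-mu = 0.11.
mu*log(mu) = 0.89*log(0.89) = -0.103715.
(1-mu)*log(1-mu) = 0.11*log(0.11) = -0.2428.
A* = -0.103715 + -0.2428 = -0.3465

-0.3465


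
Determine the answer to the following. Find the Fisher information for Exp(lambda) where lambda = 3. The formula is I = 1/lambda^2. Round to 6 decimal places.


Fisher information for exponential: I(lambda) = 1/lambda^2.
lambda = 3, lambda^2 = 9.
I = 1/9 = 0.111111

0.111111


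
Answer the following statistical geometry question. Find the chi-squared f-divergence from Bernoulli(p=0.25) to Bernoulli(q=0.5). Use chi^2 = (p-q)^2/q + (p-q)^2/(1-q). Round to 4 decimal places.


Chi-squared divergence between Bernoulli distributions:
chi^2 = (p-q)^2/q + (p-q)^2/(1-q).
p = 0.25, q = 0.5, p-q = -0.25.
(p-q)^2 = 0.0625.
term1 = 0.0625/0.5 = 0.125.
term2 = 0.0625/0.5 = 0.125.
chi^2 = 0.125 + 0.125 = 0.2500

0.2500


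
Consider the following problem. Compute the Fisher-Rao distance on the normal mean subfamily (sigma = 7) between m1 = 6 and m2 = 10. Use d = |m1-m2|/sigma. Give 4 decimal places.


On the fixed-variance normal subfamily, geodesic distance = |m1-m2|/sigma.
|6 - 10| = 4.
sigma = 7.
d = 4/7 = 0.5714

0.5714


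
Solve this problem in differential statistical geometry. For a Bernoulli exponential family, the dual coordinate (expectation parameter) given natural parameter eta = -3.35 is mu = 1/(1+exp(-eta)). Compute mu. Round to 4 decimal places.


Dual coordinate (expectation parameter) for Bernoulli:
mu = 1/(1+exp(-eta)).
eta = -3.35.
exp(-eta) = exp(3.35) = 28.502734.
mu = 1/(1+28.502734) = 0.0339

0.0339


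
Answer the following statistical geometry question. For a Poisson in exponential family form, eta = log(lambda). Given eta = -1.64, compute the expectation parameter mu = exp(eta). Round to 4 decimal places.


Expectation parameter for Poisson exponential family:
mu = exp(eta).
eta = -1.64.
mu = exp(-1.64) = 0.1940

0.1940


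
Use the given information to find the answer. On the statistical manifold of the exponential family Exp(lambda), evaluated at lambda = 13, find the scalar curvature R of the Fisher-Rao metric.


This family has a single free parameter, so its statistical manifold
is 1-dimensional. The Riemann curvature tensor of any 1-dimensional
Riemannian manifold vanishes identically, so R = 0.

0


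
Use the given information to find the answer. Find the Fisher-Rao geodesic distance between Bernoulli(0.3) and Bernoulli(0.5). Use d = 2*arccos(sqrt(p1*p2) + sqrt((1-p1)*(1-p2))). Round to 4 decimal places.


Geodesic distance on Bernoulli manifold:
d(p1,p2) = 2*arccos(sqrt(p1*p2) + sqrt((1-p1)*(1-p2))).
sqrt(p1*p2) = sqrt(0.3*0.5) = 0.387298.
sqrt((1-p1)*(1-p2)) = sqrt(0.7*0.5) = 0.591608.
arg = 0.387298 + 0.591608 = 0.978906.
d = 2*arccos(0.978906) = 0.4115

0.4115


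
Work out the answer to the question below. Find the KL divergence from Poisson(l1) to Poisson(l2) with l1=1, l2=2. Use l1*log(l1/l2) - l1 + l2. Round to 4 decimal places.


KL divergence for Poisson:
KL = l1*log(l1/l2) - l1 + l2.
l1 = 1, l2 = 2.
log(1/2) = -0.693147.
l1*log(l1/l2) = 1 * -0.693147 = -0.693147.
KL = -0.693147 - 1 + 2 = 0.3069

0.3069


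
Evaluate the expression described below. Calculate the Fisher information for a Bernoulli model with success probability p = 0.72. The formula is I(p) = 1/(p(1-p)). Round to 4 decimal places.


For Bernoulli(p), Fisher information is I(p) = 1/(p*(1-p)).
p = 0.72, 1-p = 0.28.
p*(1-p) = 0.2016.
I(p) = 1/0.2016 = 4.9603

4.9603


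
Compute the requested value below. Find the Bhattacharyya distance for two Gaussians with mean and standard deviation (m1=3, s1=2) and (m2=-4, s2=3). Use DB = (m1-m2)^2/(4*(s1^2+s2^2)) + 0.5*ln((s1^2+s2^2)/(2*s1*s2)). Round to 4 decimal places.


Bhattacharyya distance between two Gaussians:
DB = (m1-m2)^2/(4*(s1^2+s2^2)) + (1/2)*ln((s1^2+s2^2)/(2*s1*s2)).
(m1-m2)^2 = (7)^2 = 49.
s1^2+s2^2 = 4 + 9 = 13.
term1 = 49/52 = 0.942308.
term2 = 0.5*ln(13/12.0) = 0.040021.
DB = 0.942308 + 0.040021 = 0.9823

0.9823


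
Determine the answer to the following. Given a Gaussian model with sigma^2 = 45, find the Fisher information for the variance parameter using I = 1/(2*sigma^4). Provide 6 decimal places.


Fisher information for variance: I(sigma^2) = 1/(2*sigma^4).
sigma^2 = 45, so sigma^4 = 2025.
I = 1/(2*2025) = 1/4050 = 0.000247

0.000247


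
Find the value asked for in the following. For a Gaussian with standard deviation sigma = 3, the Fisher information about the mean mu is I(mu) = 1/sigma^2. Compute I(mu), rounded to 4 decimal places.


The Fisher information for the mean of a normal distribution is I(mu) = 1/sigma^2.
sigma = 3, so sigma^2 = 9.
I(mu) = 1/9 = 0.1111

0.1111


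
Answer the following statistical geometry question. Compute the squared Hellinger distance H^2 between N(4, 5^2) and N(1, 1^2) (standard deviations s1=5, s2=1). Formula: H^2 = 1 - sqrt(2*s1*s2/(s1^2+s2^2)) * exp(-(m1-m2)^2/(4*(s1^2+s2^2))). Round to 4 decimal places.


Squared Hellinger distance for Gaussians:
H^2 = 1 - sqrt(2*s1*s2/(s1^2+s2^2)) * exp(-(m1-m2)^2/(4*(s1^2+s2^2))).
s1^2 = 25, s2^2 = 1, s1^2+s2^2 = 26.
sqrt(2*5*1/(26)) = 0.620174.
(m1-m2)^2 = (3)^2 = 9.
exp(-9/(4*26)) = exp(-0.086538) = 0.9171.
H^2 = 1 - 0.620174*0.9171 = 0.4312

0.4312


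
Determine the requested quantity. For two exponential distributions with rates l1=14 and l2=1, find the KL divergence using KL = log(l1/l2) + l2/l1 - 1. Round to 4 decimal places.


KL divergence for exponential family:
KL = log(l1/l2) + l2/l1 - 1.
log(14/1) = 2.639057.
1/14 = 0.071429.
KL = 2.639057 + 0.071429 - 1 = 1.7105

1.7105


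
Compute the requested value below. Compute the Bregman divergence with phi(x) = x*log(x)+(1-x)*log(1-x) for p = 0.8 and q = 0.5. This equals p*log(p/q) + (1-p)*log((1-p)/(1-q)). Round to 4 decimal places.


Bregman divergence with negative entropy generator:
D = p*log(p/q) + (1-p)*log((1-p)/(1-q)).
p = 0.8, q = 0.5.
p*log(p/q) = 0.8*log(0.8/0.5) = 0.376003.
(1-p)*log((1-p)/(1-q)) = 0.2*log(0.2/0.5) = -0.183258.
D = 0.376003 + -0.183258 = 0.1927

0.1927


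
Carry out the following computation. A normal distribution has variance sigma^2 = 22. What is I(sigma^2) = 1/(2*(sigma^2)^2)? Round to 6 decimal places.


Fisher information for variance: I(sigma^2) = 1/(2*sigma^4).
sigma^2 = 22, so sigma^4 = 484.
I = 1/(2*484) = 1/968 = 0.001033

0.001033


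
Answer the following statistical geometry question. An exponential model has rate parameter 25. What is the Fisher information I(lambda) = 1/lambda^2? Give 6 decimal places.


Fisher information for exponential: I(lambda) = 1/lambda^2.
lambda = 25, lambda^2 = 625.
I = 1/625 = 0.001600

0.001600


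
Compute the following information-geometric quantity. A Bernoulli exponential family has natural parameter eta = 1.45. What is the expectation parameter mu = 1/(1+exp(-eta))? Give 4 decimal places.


Dual coordinate (expectation parameter) for Bernoulli:
mu = 1/(1+exp(-eta)).
eta = 1.45.
exp(-eta) = exp(-1.45) = 0.23457.
mu = 1/(1+0.23457) = 0.8100

0.8100


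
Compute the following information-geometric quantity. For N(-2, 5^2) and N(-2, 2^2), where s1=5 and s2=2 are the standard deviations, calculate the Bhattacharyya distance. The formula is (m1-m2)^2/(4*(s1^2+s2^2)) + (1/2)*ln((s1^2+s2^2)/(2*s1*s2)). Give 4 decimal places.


Bhattacharyya distance between two Gaussians:
DB = (m1-m2)^2/(4*(s1^2+s2^2)) + (1/2)*ln((s1^2+s2^2)/(2*s1*s2)).
(m1-m2)^2 = (0)^2 = 0.
s1^2+s2^2 = 25 + 4 = 29.
term1 = 0/116 = 0.0.
term2 = 0.5*ln(29/20.0) = 0.185782.
DB = 0.0 + 0.185782 = 0.1858

0.1858


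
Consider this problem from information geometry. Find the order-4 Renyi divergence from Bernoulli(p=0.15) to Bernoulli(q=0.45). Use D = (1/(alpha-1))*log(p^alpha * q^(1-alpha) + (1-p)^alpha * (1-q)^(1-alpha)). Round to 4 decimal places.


Renyi divergence of order alpha between Bernoulli distributions:
D = (1/(alpha-1))*log(p^alpha * q^(1-alpha) + (1-p)^alpha * (1-q)^(1-alpha)).
alpha = 4, p = 0.15, q = 0.45.
p^alpha * q^(1-alpha) = 0.15^4 * 0.45^-3 = 0.005556.
(1-p)^alpha * (1-q)^(1-alpha) = 0.85^4 * 0.55^-3 = 3.137528.
sum = 0.005556 + 3.137528 = 3.143084.
D = (1/3)*log(3.143084) = 0.3817

0.3817


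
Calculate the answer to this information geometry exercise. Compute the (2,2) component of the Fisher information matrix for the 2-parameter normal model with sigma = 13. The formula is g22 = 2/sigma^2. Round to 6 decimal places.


For the 2-parameter normal family, the Fisher metric has:
  g11 = 1/sigma^2, g22 = 2/sigma^2.
sigma = 13, sigma^2 = 169.
g22 = 0.011834

0.011834


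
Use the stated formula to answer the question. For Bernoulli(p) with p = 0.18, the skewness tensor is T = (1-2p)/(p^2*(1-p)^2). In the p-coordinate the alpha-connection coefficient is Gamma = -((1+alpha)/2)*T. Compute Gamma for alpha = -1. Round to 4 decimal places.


Skewness (Amari-Chentsov) tensor: T = (1-2p)/(p^2*(1-p)^2).
p = 0.18, 1-2p = 0.64, p^2 = 0.0324, (1-p)^2 = 0.6724.
T = 0.64/(0.0324 * 0.6724) = 29.376988.
In the p-coordinate, Gamma^(alpha) = Gamma^(0) - (alpha/2)*T with Gamma^(0) = (1/2)*g'(p) = -T/2,
so Gamma^(alpha) = -((1+alpha)/2)*T.
alpha = -1, -(1+alpha)/2 = 0.0.
Gamma = 0.0 * 29.376988 = 0.0000

0.0000


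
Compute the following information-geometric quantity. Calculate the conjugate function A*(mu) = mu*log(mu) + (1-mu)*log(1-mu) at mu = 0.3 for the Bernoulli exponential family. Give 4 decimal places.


Legendre transform for Bernoulli:
A*(mu) = mu*log(mu) + (1-mu)*log(1-mu).
mu = 0.3, 1-mu = 0.7.
mu*log(mu) = 0.3*log(0.3) = -0.361192.
(1-mu)*log(1-mu) = 0.7*log(0.7) = -0.249672.
A* = -0.361192 + -0.249672 = -0.6109

-0.6109


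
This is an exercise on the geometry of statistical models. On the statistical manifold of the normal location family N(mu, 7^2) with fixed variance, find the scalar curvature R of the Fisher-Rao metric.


This family has a single free parameter, so its statistical manifold
is 1-dimensional. The Riemann curvature tensor of any 1-dimensional
Riemannian manifold vanishes identically, so R = 0.

0


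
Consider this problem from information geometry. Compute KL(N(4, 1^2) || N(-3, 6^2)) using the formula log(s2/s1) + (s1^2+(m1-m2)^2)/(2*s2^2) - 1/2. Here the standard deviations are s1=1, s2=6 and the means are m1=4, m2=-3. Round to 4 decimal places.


KL divergence between normal distributions:
KL = log(s2/s1) + (s1^2 + (m1-m2)^2)/(2*s2^2) - 1/2.
log(6/1) = 1.791759.
(1^2 + (4--3)^2)/(2*6^2) = (1 + 49)/72 = 0.694444.
KL = 1.791759 + 0.694444 - 0.5 = 1.9862

1.9862


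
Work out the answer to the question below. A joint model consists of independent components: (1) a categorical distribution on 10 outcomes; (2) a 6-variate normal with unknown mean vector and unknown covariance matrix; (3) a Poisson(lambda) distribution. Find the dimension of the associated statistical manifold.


The dimension of a statistical manifold equals the number of free
(independent) real parameters of the model. For a product of independent
blocks the parameter counts add.
- categorical on 10 outcomes (probabilities sum to 1): 10-1 = 9.
- 6-variate normal: 6 (mean) + 6*7/2 = 21 (symmetric covariance) = 27.
- Poisson (lambda): 1.
Total = 9 + 27 + 1 = 37.
Dimension = 37

37


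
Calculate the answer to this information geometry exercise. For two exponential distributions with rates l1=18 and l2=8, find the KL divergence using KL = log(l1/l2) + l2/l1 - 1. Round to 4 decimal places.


KL divergence for exponential family:
KL = log(l1/l2) + l2/l1 - 1.
log(18/8) = 0.81093.
8/18 = 0.444444.
KL = 0.81093 + 0.444444 - 1 = 0.2554

0.2554


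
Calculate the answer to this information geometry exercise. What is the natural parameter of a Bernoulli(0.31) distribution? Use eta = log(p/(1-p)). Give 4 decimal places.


Natural parameter for Bernoulli: eta = log(p/(1-p)).
p = 0.31, 1-p = 0.69.
p/(1-p) = 0.449275.
eta = log(0.449275) = -0.8001

-0.8001


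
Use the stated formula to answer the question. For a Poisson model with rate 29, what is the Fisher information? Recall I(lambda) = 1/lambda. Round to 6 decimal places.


Fisher information for Poisson: I(lambda) = 1/lambda.
lambda = 29.
I(lambda) = 1/29 = 0.034483

0.034483


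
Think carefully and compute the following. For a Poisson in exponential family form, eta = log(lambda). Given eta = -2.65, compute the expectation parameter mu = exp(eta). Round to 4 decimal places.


Expectation parameter for Poisson exponential family:
mu = exp(eta).
eta = -2.65.
mu = exp(-2.65) = 0.0707

0.0707


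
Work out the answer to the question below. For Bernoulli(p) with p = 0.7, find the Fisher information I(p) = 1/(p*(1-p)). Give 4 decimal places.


For Bernoulli(p), Fisher information is I(p) = 1/(p*(1-p)).
p = 0.7, 1-p = 0.3.
p*(1-p) = 0.21.
I(p) = 1/0.21 = 4.7619

4.7619


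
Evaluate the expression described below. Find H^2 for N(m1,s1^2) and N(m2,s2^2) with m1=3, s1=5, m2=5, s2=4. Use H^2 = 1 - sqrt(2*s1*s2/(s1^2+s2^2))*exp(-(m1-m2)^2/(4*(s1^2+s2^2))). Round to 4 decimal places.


Squared Hellinger distance for Gaussians:
H^2 = 1 - sqrt(2*s1*s2/(s1^2+s2^2)) * exp(-(m1-m2)^2/(4*(s1^2+s2^2))).
s1^2 = 25, s2^2 = 16, s1^2+s2^2 = 41.
sqrt(2*5*4/(41)) = 0.98773.
(m1-m2)^2 = (-2)^2 = 4.
exp(-4/(4*41)) = exp(-0.02439) = 0.975905.
H^2 = 1 - 0.98773*0.975905 = 0.0361

0.0361


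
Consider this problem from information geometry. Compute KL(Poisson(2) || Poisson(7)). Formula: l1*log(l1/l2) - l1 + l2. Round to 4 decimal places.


KL divergence for Poisson:
KL = l1*log(l1/l2) - l1 + l2.
l1 = 2, l2 = 7.
log(2/7) = -1.252763.
l1*log(l1/l2) = 2 * -1.252763 = -2.505526.
KL = -2.505526 - 2 + 7 = 2.4945

2.4945


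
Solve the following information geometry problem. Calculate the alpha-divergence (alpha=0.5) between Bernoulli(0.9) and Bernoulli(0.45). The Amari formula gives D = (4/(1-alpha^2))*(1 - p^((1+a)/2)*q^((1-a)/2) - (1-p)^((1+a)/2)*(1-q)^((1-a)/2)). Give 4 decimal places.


Amari alpha-divergence:
D = (4/(1-alpha^2))*(1 - p^((1+a)/2)*q^((1-a)/2) - (1-p)^((1+a)/2)*(1-q)^((1-a)/2)).
alpha = 0.5, p = 0.9, q = 0.45.
e1 = (1+alpha)/2 = 0.75, e2 = (1-alpha)/2 = 0.25.
t1 = p^e1 * q^e2 = 0.9^0.75 * 0.45^0.25 = 0.756807.
t2 = (1-p)^e1 * (1-q)^e2 = 0.1^0.75 * 0.55^0.25 = 0.153141.
4/(1-alpha^2) = 5.333333.
D = 5.333333*(1 - 0.756807 - 0.153141) = 0.4803

0.4803


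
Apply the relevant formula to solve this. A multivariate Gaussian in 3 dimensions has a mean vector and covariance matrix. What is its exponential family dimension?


Exponential family dimension calculation:
For 3-dim MVN: mean has 3 params, covariance has 3*4/2 = 6 unique entries.
Total dim = 3 + 6 = 9.

9


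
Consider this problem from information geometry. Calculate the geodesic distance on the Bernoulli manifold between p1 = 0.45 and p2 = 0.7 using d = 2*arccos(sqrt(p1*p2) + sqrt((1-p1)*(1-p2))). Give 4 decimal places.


Geodesic distance on Bernoulli manifold:
d(p1,p2) = 2*arccos(sqrt(p1*p2) + sqrt((1-p1)*(1-p2))).
sqrt(p1*p2) = sqrt(0.45*0.7) = 0.561249.
sqrt((1-p1)*(1-p2)) = sqrt(0.55*0.3) = 0.406202.
arg = 0.561249 + 0.406202 = 0.967451.
d = 2*arccos(0.967451) = 0.5117

0.5117


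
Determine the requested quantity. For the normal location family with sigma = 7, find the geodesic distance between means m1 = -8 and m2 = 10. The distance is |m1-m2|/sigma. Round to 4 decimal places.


On the fixed-variance normal subfamily, geodesic distance = |m1-m2|/sigma.
|-8 - 10| = 18.
sigma = 7.
d = 18/7 = 2.5714

2.5714


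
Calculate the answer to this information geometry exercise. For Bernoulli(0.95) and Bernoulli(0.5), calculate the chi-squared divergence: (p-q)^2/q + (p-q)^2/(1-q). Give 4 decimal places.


Chi-squared divergence between Bernoulli distributions:
chi^2 = (p-q)^2/q + (p-q)^2/(1-q).
p = 0.95, q = 0.5, p-q = 0.45.
(p-q)^2 = 0.2025.
term1 = 0.2025/0.5 = 0.405.
term2 = 0.2025/0.5 = 0.405.
chi^2 = 0.405 + 0.405 = 0.8100

0.8100


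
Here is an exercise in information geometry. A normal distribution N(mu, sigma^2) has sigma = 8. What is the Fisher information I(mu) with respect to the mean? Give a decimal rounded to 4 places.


The Fisher information for the mean of a normal distribution is I(mu) = 1/sigma^2.
sigma = 8, so sigma^2 = 64.
I(mu) = 1/64 = 0.0156

0.0156


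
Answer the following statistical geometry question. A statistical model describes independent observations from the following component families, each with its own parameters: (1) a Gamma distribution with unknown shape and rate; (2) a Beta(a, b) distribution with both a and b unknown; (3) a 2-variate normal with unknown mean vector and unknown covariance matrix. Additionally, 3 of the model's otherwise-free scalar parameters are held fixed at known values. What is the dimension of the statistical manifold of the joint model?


The dimension of a statistical manifold equals the number of free
(independent) real parameters of the model. For a product of independent
blocks the parameter counts add.
- Gamma (shape, rate): 2.
- Beta (a, b): 2.
- 2-variate normal: 2 (mean) + 2*3/2 = 3 (symmetric covariance) = 5.
Total = 2 + 2 + 5 = 9.
3 parameter(s) fixed at known values: 9 - 3 = 6.
Dimension = 6

6


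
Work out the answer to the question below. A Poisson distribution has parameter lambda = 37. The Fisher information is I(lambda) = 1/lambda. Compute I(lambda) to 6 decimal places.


Fisher information for Poisson: I(lambda) = 1/lambda.
lambda = 37.
I(lambda) = 1/37 = 0.027027

0.027027


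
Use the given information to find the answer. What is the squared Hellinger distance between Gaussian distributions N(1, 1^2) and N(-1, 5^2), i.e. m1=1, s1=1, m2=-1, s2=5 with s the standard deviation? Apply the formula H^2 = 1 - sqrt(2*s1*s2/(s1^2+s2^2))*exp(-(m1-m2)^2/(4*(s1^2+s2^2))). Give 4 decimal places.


Squared Hellinger distance for Gaussians:
H^2 = 1 - sqrt(2*s1*s2/(s1^2+s2^2)) * exp(-(m1-m2)^2/(4*(s1^2+s2^2))).
s1^2 = 1, s2^2 = 25, s1^2+s2^2 = 26.
sqrt(2*1*5/(26)) = 0.620174.
(m1-m2)^2 = (2)^2 = 4.
exp(-4/(4*26)) = exp(-0.038462) = 0.962269.
H^2 = 1 - 0.620174*0.962269 = 0.4032

0.4032


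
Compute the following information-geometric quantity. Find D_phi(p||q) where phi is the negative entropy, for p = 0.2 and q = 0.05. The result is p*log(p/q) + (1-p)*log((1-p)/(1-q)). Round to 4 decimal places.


Bregman divergence with negative entropy generator:
D = p*log(p/q) + (1-p)*log((1-p)/(1-q)).
p = 0.2, q = 0.05.
p*log(p/q) = 0.2*log(0.2/0.05) = 0.277259.
(1-p)*log((1-p)/(1-q)) = 0.8*log(0.8/0.95) = -0.13748.
D = 0.277259 + -0.13748 = 0.1398

0.1398


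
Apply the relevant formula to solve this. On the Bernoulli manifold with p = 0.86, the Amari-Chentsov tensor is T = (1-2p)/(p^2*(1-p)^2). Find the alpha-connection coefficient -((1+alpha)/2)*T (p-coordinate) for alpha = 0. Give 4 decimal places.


Skewness (Amari-Chentsov) tensor: T = (1-2p)/(p^2*(1-p)^2).
p = 0.86, 1-2p = -0.72, p^2 = 0.7396, (1-p)^2 = 0.0196.
T = -0.72/(0.7396 * 0.0196) = -49.668326.
In the p-coordinate, Gamma^(alpha) = Gamma^(0) - (alpha/2)*T with Gamma^(0) = (1/2)*g'(p) = -T/2,
so Gamma^(alpha) = -((1+alpha)/2)*T.
alpha = 0, -(1+alpha)/2 = -0.5.
Gamma = -0.5 * -49.668326 = 24.8342

24.8342


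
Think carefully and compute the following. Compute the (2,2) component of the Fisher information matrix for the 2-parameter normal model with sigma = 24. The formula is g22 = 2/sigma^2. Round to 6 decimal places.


For the 2-parameter normal family, the Fisher metric has:
  g11 = 1/sigma^2, g22 = 2/sigma^2.
sigma = 24, sigma^2 = 576.
g22 = 0.003472

0.003472


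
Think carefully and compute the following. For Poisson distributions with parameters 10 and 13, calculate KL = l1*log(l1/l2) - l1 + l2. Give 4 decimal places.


KL divergence for Poisson:
KL = l1*log(l1/l2) - l1 + l2.
l1 = 10, l2 = 13.
log(10/13) = -0.262364.
l1*log(l1/l2) = 10 * -0.262364 = -2.623643.
KL = -2.623643 - 10 + 13 = 0.3764

0.3764


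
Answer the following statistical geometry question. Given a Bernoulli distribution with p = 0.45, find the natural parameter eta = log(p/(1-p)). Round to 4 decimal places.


Natural parameter for Bernoulli: eta = log(p/(1-p)).
p = 0.45, 1-p = 0.55.
p/(1-p) = 0.818182.
eta = log(0.818182) = -0.2007

-0.2007


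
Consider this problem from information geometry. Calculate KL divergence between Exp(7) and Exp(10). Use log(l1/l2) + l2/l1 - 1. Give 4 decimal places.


KL divergence for exponential family:
KL = log(l1/l2) + l2/l1 - 1.
log(7/10) = -0.356675.
10/7 = 1.428571.
KL = -0.356675 + 1.428571 - 1 = 0.0719

0.0719


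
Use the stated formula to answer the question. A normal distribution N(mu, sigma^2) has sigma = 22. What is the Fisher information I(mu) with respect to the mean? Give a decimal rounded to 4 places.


The Fisher information for the mean of a normal distribution is I(mu) = 1/sigma^2.
sigma = 22, so sigma^2 = 484.
I(mu) = 1/484 = 0.0021

0.0021


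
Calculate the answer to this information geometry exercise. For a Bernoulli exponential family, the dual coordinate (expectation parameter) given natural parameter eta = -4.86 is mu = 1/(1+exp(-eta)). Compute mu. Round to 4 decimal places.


Dual coordinate (expectation parameter) for Bernoulli:
mu = 1/(1+exp(-eta)).
eta = -4.86.
exp(-eta) = exp(4.86) = 129.024202.
mu = 1/(1+129.024202) = 0.0077

0.0077


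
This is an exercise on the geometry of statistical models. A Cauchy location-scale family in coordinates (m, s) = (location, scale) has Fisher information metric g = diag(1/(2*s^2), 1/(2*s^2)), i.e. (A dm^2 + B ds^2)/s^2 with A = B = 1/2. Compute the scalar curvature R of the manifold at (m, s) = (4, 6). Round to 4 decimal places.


The metric has the form g = (A dm^2 + B ds^2)/s^2 with A = 1/2, B = 1/2.
Substitute u = sqrt(A/B)*m: g = B*(du^2 + ds^2)/s^2, i.e. B times the
Poincare upper half-plane metric, which has constant Gaussian curvature -1.
Scaling a 2D metric by a constant c divides the Gaussian curvature by c,
so K = -1/B = -1/(1/2) = -2.0000 everywhere (the point (m, s) = (4, 6) is irrelevant:
the curvature is constant).
Scalar curvature in dimension 2: R = 2K = -2/(1/2) = -4.0000.

-4.0000


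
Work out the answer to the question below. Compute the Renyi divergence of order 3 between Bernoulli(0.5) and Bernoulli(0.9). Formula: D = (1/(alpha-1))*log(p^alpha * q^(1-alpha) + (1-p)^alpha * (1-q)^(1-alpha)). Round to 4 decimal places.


Renyi divergence of order alpha between Bernoulli distributions:
D = (1/(alpha-1))*log(p^alpha * q^(1-alpha) + (1-p)^alpha * (1-q)^(1-alpha)).
alpha = 3, p = 0.5, q = 0.9.
p^alpha * q^(1-alpha) = 0.5^3 * 0.9^-2 = 0.154321.
(1-p)^alpha * (1-q)^(1-alpha) = 0.5^3 * 0.1^-2 = 12.5.
sum = 0.154321 + 12.5 = 12.654321.
D = (1/2)*log(12.654321) = 1.2690

1.2690


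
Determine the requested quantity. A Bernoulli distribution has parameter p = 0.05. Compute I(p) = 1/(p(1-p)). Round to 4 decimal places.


For Bernoulli(p), Fisher information is I(p) = 1/(p*(1-p)).
p = 0.05, 1-p = 0.95.
p*(1-p) = 0.0475.
I(p) = 1/0.0475 = 21.0526

21.0526


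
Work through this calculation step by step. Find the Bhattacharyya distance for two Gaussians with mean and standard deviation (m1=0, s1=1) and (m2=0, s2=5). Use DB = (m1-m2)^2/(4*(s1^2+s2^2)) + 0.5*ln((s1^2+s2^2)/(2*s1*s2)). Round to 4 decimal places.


Bhattacharyya distance between two Gaussians:
DB = (m1-m2)^2/(4*(s1^2+s2^2)) + (1/2)*ln((s1^2+s2^2)/(2*s1*s2)).
(m1-m2)^2 = (0)^2 = 0.
s1^2+s2^2 = 1 + 25 = 26.
term1 = 0/104 = 0.0.
term2 = 0.5*ln(26/10.0) = 0.477756.
DB = 0.0 + 0.477756 = 0.4778

0.4778


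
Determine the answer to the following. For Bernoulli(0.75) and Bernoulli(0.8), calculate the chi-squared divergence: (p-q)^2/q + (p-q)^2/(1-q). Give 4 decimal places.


Chi-squared divergence between Bernoulli distributions:
chi^2 = (p-q)^2/q + (p-q)^2/(1-q).
p = 0.75, q = 0.8, p-q = -0.05.
(p-q)^2 = 0.0025.
term1 = 0.0025/0.8 = 0.003125.
term2 = 0.0025/0.2 = 0.0125.
chi^2 = 0.003125 + 0.0125 = 0.0156

0.0156


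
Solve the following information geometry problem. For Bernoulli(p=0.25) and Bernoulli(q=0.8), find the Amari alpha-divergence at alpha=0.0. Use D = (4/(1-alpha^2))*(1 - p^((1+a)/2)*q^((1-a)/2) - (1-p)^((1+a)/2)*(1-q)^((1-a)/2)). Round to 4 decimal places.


Amari alpha-divergence:
D = (4/(1-alpha^2))*(1 - p^((1+a)/2)*q^((1-a)/2) - (1-p)^((1+a)/2)*(1-q)^((1-a)/2)).
alpha = 0.0, p = 0.25, q = 0.8.
e1 = (1+alpha)/2 = 0.5, e2 = (1-alpha)/2 = 0.5.
t1 = p^e1 * q^e2 = 0.25^0.5 * 0.8^0.5 = 0.447214.
t2 = (1-p)^e1 * (1-q)^e2 = 0.75^0.5 * 0.2^0.5 = 0.387298.
4/(1-alpha^2) = 4.0.
D = 4.0*(1 - 0.447214 - 0.387298) = 0.6620

0.6620


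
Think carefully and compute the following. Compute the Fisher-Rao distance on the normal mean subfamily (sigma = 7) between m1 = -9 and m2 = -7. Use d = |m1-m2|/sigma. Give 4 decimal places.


On the fixed-variance normal subfamily, geodesic distance = |m1-m2|/sigma.
|-9 - -7| = 2.
sigma = 7.
d = 2/7 = 0.2857

0.2857


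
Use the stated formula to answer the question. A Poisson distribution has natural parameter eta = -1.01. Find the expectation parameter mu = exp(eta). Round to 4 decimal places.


Expectation parameter for Poisson exponential family:
mu = exp(eta).
eta = -1.01.
mu = exp(-1.01) = 0.3642

0.3642


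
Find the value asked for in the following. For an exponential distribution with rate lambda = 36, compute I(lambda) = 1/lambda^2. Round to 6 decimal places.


Fisher information for exponential: I(lambda) = 1/lambda^2.
lambda = 36, lambda^2 = 1296.
I = 1/1296 = 0.000772

0.000772


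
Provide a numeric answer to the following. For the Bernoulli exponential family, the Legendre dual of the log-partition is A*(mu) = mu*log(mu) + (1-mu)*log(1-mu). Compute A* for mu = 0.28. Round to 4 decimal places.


Legendre transform for Bernoulli:
A*(mu) = mu*log(mu) + (1-mu)*log(1-mu).
mu = 0.28, 1-mu = 0.72.
mu*log(mu) = 0.28*log(0.28) = -0.35643.
(1-mu)*log(1-mu) = 0.72*log(0.72) = -0.236523.
A* = -0.35643 + -0.236523 = -0.5930

-0.5930


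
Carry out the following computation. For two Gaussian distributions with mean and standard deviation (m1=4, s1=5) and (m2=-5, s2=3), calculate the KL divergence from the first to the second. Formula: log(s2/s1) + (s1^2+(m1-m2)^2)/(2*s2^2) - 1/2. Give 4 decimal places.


KL divergence between normal distributions:
KL = log(s2/s1) + (s1^2 + (m1-m2)^2)/(2*s2^2) - 1/2.
log(3/5) = -0.510826.
(5^2 + (4--5)^2)/(2*3^2) = (25 + 81)/18 = 5.888889.
KL = -0.510826 + 5.888889 - 0.5 = 4.8781

4.8781


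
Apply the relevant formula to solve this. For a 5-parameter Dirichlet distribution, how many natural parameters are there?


Exponential family dimension calculation:
Dirichlet with 5 components has 5 natural parameters.

5


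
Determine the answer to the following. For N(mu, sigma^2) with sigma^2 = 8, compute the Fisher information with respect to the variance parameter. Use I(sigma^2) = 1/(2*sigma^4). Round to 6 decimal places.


Fisher information for variance: I(sigma^2) = 1/(2*sigma^4).
sigma^2 = 8, so sigma^4 = 64.
I = 1/(2*64) = 1/128 = 0.007813

0.007813


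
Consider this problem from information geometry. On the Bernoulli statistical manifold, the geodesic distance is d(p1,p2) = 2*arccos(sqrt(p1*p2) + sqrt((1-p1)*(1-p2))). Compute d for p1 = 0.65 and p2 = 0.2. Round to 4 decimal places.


Geodesic distance on Bernoulli manifold:
d(p1,p2) = 2*arccos(sqrt(p1*p2) + sqrt((1-p1)*(1-p2))).
sqrt(p1*p2) = sqrt(0.65*0.2) = 0.360555.
sqrt((1-p1)*(1-p2)) = sqrt(0.35*0.8) = 0.52915.
arg = 0.360555 + 0.52915 = 0.889705.
d = 2*arccos(0.889705) = 0.9482

0.9482


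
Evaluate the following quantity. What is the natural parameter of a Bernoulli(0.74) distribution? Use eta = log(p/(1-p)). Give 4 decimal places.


Natural parameter for Bernoulli: eta = log(p/(1-p)).
p = 0.74, 1-p = 0.26.
p/(1-p) = 2.846154.
eta = log(2.846154) = 1.0460

1.0460


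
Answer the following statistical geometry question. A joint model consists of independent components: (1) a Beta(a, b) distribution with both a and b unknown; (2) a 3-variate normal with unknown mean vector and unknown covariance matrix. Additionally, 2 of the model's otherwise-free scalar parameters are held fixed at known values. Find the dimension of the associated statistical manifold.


The dimension of a statistical manifold equals the number of free
(independent) real parameters of the model. For a product of independent
blocks the parameter counts add.
- Beta (a, b): 2.
- 3-variate normal: 3 (mean) + 3*4/2 = 6 (symmetric covariance) = 9.
Total = 2 + 9 = 11.
2 parameter(s) fixed at known values: 11 - 2 = 9.
Dimension = 9

9


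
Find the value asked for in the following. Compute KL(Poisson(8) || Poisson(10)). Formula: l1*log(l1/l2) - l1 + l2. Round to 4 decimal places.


KL divergence for Poisson:
KL = l1*log(l1/l2) - l1 + l2.
l1 = 8, l2 = 10.
log(8/10) = -0.223144.
l1*log(l1/l2) = 8 * -0.223144 = -1.785148.
KL = -1.785148 - 8 + 10 = 0.2149

0.2149


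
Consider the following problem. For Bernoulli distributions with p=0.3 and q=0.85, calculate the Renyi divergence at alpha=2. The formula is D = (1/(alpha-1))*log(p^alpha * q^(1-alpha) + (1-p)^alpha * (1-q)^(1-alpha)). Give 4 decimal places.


Renyi divergence of order alpha between Bernoulli distributions:
D = (1/(alpha-1))*log(p^alpha * q^(1-alpha) + (1-p)^alpha * (1-q)^(1-alpha)).
alpha = 2, p = 0.3, q = 0.85.
p^alpha * q^(1-alpha) = 0.3^2 * 0.85^-1 = 0.105882.
(1-p)^alpha * (1-q)^(1-alpha) = 0.7^2 * 0.15^-1 = 3.266667.
sum = 0.105882 + 3.266667 = 3.372549.
D = (1/1)*log(3.372549) = 1.2157

1.2157


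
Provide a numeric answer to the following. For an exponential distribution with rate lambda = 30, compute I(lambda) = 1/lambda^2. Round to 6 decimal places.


Fisher information for exponential: I(lambda) = 1/lambda^2.
lambda = 30, lambda^2 = 900.
I = 1/900 = 0.001111

0.001111


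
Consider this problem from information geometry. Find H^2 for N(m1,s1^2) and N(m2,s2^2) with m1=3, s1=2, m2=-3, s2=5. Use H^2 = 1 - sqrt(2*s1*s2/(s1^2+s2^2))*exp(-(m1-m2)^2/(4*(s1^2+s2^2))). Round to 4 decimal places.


Squared Hellinger distance for Gaussians:
H^2 = 1 - sqrt(2*s1*s2/(s1^2+s2^2)) * exp(-(m1-m2)^2/(4*(s1^2+s2^2))).
s1^2 = 4, s2^2 = 25, s1^2+s2^2 = 29.
sqrt(2*2*5/(29)) = 0.830455.
(m1-m2)^2 = (6)^2 = 36.
exp(-36/(4*29)) = exp(-0.310345) = 0.733194.
H^2 = 1 - 0.830455*0.733194 = 0.3911

0.3911
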